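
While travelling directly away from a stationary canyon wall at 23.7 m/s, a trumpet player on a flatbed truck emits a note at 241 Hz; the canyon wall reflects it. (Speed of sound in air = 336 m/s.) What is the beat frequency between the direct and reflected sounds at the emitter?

31.8 Hz

The canyon wall receives the sound from a moving source: f₁ = f₀ · v/(v + v_e) = 241 × 336/359.7 ≈ 225.1 Hz.
On the return leg the trumpet player on a flatbed truck is a moving observer: f₂ = f₁ · (v − v_e)/v = 225.1 × 312.3/336 ≈ 209.2 Hz.
Beat against the emitted tone: |f₂ − f₀| = 2v_e·f₀/(v + v_e) = 2 × 23.7 × 241/359.7 ≈ 31.8 Hz.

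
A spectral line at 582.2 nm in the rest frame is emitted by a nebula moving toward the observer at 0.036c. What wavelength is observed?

Relativistic Doppler for wavelength: λ' = λ₀ · √((1 − β)/(1 + β)).
λ' = 582.2 × √(0.9640/1.0360) = 582.2 × 0.96463 ≈ 561.6 nm.

561.6 nm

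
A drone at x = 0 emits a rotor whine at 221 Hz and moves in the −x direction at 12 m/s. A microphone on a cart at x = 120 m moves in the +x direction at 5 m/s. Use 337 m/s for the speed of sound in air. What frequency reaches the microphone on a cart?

210 Hz

The observer lies on the +x side, so the source is heading away from the observer and the observer is heading away from the source.
Both move, so f' = f · (v − v_o)/(v + v_s).
f' = 221 × (337 − 5)/(337 + 12) = 221 × 332/349 ≈ 210 Hz.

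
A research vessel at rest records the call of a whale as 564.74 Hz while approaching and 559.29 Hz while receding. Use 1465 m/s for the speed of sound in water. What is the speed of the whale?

7.1 m/s

f₁/f₂ = (v + v_s)/(v − v_s), so v_s = v · (f₁ − f₂)/(f₁ + f₂).
v_s = 1465 × (564.74 − 559.29)/(564.74 + 559.29) = 1465 × 5.45/1124.03 ≈ 7.1 m/s.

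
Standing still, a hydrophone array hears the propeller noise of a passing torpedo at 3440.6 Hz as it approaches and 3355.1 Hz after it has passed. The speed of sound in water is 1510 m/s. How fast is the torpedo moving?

f₁/f₂ = (v + v_s)/(v − v_s), so v_s = v · (f₁ − f₂)/(f₁ + f₂).
v_s = 1510 × (3440.6 − 3355.1)/(3440.6 + 3355.1) = 1510 × 85.5/6795.7 ≈ 19.0 m/s.

19.0 m/s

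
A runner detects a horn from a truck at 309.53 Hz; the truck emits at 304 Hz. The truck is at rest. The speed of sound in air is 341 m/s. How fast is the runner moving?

f' > f, so the runner is approaching.
f' = f · (v + v_o)/v ⇒ v_o = v · |f'/f − 1|.
v_o = 341 × |309.53/304 − 1| = 341 × 0.01819 ≈ 6.2 m/s.

6.2 m/s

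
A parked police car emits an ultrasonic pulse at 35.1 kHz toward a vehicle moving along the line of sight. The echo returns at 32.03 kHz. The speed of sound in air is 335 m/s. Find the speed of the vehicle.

Double Doppler shift off a moving reflector: f₂ = f₀ · (v + u)/(v − u) (u > 0 toward emitter).
Rearranging, u = v · (f₂ − f₀)/(f₂ + f₀) = 335 × -3.07/67.13 ≈ -15.3 m/s.
So the vehicle is moving at 15.3 m/s away from the emitter.

15.3 m/s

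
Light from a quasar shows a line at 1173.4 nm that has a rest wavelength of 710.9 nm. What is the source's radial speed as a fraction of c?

λ'/λ₀ = 1.6506 > 1 (redshift), so the source is receding.
λ'/λ₀ = √((1 + β)/(1 − β)) for a receding source ⇒ β = (r² − 1)/(r² + 1) with r = λ'/λ₀.
β = (2.7244 − 1)/(2.7244 + 1) ≈ 0.463.

0.463c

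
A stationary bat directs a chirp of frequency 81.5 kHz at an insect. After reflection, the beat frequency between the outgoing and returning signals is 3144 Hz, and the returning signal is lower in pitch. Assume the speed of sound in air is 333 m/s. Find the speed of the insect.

Double Doppler shift off a moving reflector: f₂ = f₀ · (v + u)/(v − u) (u > 0 toward emitter).
Returning signal is lower, so f₂ = f₀ − Δf = 81500 − 3144 = 78356 Hz.
Rearranging, u = v · (f₂ − f₀)/(f₂ + f₀) = 333 × -3144/159856 ≈ -6.5 m/s.
So the insect is moving at 6.5 m/s away from the emitter.

6.5 m/s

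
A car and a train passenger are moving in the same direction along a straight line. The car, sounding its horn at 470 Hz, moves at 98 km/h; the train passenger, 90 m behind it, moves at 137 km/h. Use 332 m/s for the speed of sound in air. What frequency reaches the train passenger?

98 km/h = 27.22 m/s; 137 km/h = 38.06 m/s.
The train passenger is behind, so the car is moving away from it while the train passenger is moving toward the car.
General Doppler shift: f' = f · (v + v_o)/(v + v_s).
f' = 470 × (332 + 38.06)/(332 + 27.22) = 470 × 370.06/359.22 ≈ 484 Hz.

484 Hz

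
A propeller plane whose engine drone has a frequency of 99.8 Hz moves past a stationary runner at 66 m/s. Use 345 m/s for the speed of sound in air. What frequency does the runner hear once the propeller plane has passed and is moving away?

Receding: f₂ = f · v/(v + v_s) = 99.8 × 345/411 ≈ 84 Hz.

84 Hz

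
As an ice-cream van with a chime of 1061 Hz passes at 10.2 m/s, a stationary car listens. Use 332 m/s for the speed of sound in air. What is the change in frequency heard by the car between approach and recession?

65.3 Hz

Approaching: f₁ = f · v/(v − v_s) = 1061 × 332/321.8 ≈ 1094.6 Hz.
Receding: f₂ = f · v/(v + v_s) = 1061 × 332/342.2 ≈ 1029.4 Hz.
Drop: f₁ − f₂ = 2f·v·v_s/(v² − v_s²) = 2 × 1061 × 332 × 10.2/(332² − 10.2²) ≈ 65.3 Hz.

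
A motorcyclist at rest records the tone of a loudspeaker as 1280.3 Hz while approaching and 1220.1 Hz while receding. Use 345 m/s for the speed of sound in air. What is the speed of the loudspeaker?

8.3 m/s

f₁/f₂ = (v + v_s)/(v − v_s), so v_s = v · (f₁ − f₂)/(f₁ + f₂).
v_s = 345 × (1280.3 − 1220.1)/(1280.3 + 1220.1) = 345 × 60.2/2500.4 ≈ 8.3 m/s.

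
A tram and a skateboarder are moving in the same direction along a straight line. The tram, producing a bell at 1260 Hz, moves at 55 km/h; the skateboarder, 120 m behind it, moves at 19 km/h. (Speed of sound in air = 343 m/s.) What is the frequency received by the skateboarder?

1225 Hz

55 km/h = 15.28 m/s; 19 km/h = 5.278 m/s.
The skateboarder is behind, so the tram is moving away from it while the skateboarder is moving toward the tram.
Both move, so f' = f · (v + v_o)/(v + v_s).
f' = 1260 × (343 + 5.278)/(343 + 15.28) = 1260 × 348.28/358.28 ≈ 1225 Hz.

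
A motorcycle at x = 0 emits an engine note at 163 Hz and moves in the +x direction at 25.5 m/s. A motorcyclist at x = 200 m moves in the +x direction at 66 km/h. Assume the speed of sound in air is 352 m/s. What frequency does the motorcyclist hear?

66 km/h = 18.33 m/s.
The observer lies on the +x side, so the source is heading toward the observer and the observer is heading away from the source.
Both move, so f' = f · (v − v_o)/(v − v_s).
f' = 163 × (352 − 18.33)/(352 − 25.5) = 163 × 333.67/326.5 ≈ 167 Hz.

167 Hz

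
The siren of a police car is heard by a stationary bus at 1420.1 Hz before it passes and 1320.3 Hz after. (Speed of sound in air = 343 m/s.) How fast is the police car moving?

12.5 m/s

f₁/f₂ = (v + v_s)/(v − v_s), so v_s = v · (f₁ − f₂)/(f₁ + f₂).
v_s = 343 × (1420.1 − 1320.3)/(1420.1 + 1320.3) = 343 × 99.8/2740.4 ≈ 12.5 m/s.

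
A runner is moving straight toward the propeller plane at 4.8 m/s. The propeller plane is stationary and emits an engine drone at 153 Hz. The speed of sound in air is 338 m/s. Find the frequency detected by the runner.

155 Hz

Moving observer, stationary source: f' = f · (v + v_o)/v.
f' = 153 × (338 + 4.8)/338 = 153 × 342.8/338 ≈ 155 Hz.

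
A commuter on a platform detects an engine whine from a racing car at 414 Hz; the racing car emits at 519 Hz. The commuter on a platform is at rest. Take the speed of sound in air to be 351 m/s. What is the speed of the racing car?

f' < f, so the racing car is receding.
f' = f · v/(v + v_s) ⇒ v_s = v · |1 − f/f'|.
v_s = 351 × |1 − 519/414| = 351 × 0.2536 ≈ 89 m/s.

89 m/s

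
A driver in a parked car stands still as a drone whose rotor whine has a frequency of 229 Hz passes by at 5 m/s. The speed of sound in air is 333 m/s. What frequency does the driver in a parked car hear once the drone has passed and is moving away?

226 Hz

Receding: f₂ = f · v/(v + v_s) = 229 × 333/338 ≈ 226 Hz.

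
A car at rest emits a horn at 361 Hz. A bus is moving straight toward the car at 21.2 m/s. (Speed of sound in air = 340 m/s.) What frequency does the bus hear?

Only the observer moves, toward the source, so f' = f · (v + v_o)/v.
f' = 361 × (340 + 21.2)/340 = 361 × 361.2/340 ≈ 384 Hz.

384 Hz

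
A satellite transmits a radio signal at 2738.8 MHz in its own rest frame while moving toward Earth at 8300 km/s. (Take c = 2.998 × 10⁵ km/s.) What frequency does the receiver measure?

2815.7 MHz

β = v/c = 8300/299800 = 0.0277.
Relativistic Doppler for frequency: f' = f₀ · √((1 + β)/(1 − β)).
f' = 2738.8 × √(1.0277/0.9723) = 2738.8 × 1.02808 ≈ 2815.7 MHz.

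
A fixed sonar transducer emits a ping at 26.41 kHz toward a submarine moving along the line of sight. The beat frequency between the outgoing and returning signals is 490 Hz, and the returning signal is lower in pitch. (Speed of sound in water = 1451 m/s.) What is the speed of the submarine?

13.6 m/s

Double Doppler shift off a moving reflector: f₂ = f₀ · (v + u)/(v − u) (u > 0 toward emitter).
Returning signal is lower, so f₂ = f₀ − Δf = 26410 − 490 = 25920 Hz.
Rearranging, u = v · (f₂ − f₀)/(f₂ + f₀) = 1451 × -490/52330 ≈ -13.6 m/s.
So the submarine is moving at 13.6 m/s away from the emitter.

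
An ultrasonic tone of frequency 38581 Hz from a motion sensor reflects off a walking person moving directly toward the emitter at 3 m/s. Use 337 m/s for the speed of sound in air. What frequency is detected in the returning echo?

39274 Hz

At the walking person (a moving observer), f₁ = f₀ · (v + u)/v = 38581 × 340/337 ≈ 38924 Hz.
On reflection it acts as a source moving toward the stationary detector: f₂ = f₁ · v/(v − u) = 38924 × 337/334 ≈ 39274 Hz.
Equivalently f₂ = f₀ · (v + u)/(v − u).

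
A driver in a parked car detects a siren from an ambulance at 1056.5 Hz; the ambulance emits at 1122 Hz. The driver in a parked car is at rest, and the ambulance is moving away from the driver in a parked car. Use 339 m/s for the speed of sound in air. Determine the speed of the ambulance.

21.0 m/s

f' = f · v/(v + v_s) ⇒ v_s = v · |1 − f/f'|.
v_s = 339 × |1 − 1122/1056.5| = 339 × 0.062 ≈ 21.0 m/s.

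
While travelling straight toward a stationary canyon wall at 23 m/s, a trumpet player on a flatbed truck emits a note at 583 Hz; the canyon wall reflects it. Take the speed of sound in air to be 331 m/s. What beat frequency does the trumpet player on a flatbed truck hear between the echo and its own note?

87 Hz

The canyon wall receives the sound from a moving source: f₁ = f₀ · v/(v − v_e) = 583 × 331/308 ≈ 626.5 Hz.
On the return leg the trumpet player on a flatbed truck is a moving observer: f₂ = f₁ · (v + v_e)/v = 626.5 × 354/331 ≈ 670.1 Hz.
Equivalently f₂ = f₀ · (v + v_e)/(v − v_e).
Beat against the emitted tone: |f₂ − f₀| = 2v_e·f₀/(v − v_e) = 2 × 23 × 583/308 ≈ 87 Hz.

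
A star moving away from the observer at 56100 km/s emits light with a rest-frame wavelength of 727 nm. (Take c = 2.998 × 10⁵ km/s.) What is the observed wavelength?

β = v/c = 56100/299800 = 0.1871.
Relativistic Doppler for wavelength: λ' = λ₀ · √((1 + β)/(1 − β)).
λ' = 727 × √(1.1871/0.8129) = 727 × 1.20847 ≈ 878.6 nm.

878.6 nm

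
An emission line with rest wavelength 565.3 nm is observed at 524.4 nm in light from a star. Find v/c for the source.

0.075

λ'/λ₀ = 0.9276 < 1 (blueshift), so the source is approaching.
λ'/λ₀ = √((1 − β)/(1 + β)) for an approaching source ⇒ β = (1 − r²)/(1 + r²) with r = λ'/λ₀.
β = (1 − 0.8605)/(1 + 0.8605) ≈ 0.075.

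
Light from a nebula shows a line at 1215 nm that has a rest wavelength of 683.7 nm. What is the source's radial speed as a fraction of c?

0.519c

λ'/λ₀ = 1.7771 > 1 (redshift), so the source is receding.
λ'/λ₀ = √((1 + β)/(1 − β)) for a receding source ⇒ β = (r² − 1)/(r² + 1) with r = λ'/λ₀.
β = (3.1581 − 1)/(3.1581 + 1) ≈ 0.519.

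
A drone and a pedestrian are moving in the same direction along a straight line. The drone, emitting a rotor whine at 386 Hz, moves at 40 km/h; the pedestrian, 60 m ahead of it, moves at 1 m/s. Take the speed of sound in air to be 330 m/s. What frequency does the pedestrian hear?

398 Hz

40 km/h = 11.11 m/s.
The pedestrian is ahead, so the drone is moving toward it while the pedestrian is moving away from the drone.
Both move, so f' = f · (v − v_o)/(v − v_s).
f' = 386 × (330 − 1)/(330 − 11.11) = 386 × 329/318.89 ≈ 398 Hz.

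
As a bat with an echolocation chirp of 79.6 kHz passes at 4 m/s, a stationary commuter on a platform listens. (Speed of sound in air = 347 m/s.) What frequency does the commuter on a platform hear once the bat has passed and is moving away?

Receding: f₂ = f · v/(v + v_s) = 79.6 × 347/351 ≈ 78.7 kHz.

78.7 kHz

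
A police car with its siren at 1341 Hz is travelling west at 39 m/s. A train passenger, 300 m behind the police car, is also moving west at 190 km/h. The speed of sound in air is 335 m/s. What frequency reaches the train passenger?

1390 Hz

190 km/h = 52.78 m/s.
The train passenger is behind, so the police car is moving away from it while the train passenger is moving toward the police car.
With source receding and observer approaching, f' = f · (v + v_o)/(v + v_s).
f' = 1341 × (335 + 52.78)/(335 + 39) = 1341 × 387.78/374 ≈ 1390 Hz.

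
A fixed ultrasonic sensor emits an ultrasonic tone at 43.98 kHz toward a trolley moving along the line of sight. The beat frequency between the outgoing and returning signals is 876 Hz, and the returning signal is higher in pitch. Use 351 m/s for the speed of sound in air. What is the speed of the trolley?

3.5 m/s

Double Doppler shift off a moving reflector: f₂ = f₀ · (v + u)/(v − u) (u > 0 toward emitter).
Returning signal is higher, so f₂ = f₀ + Δf = 43980 + 876 = 44856 Hz.
Rearranging, u = v · (f₂ − f₀)/(f₂ + f₀) = 351 × 876/88836 ≈ 3.5 m/s.
So the trolley is moving at 3.5 m/s toward the emitter.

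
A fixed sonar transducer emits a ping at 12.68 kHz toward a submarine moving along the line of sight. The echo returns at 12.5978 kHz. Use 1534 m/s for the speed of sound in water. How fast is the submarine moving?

5.0 m/s

Double Doppler shift off a moving reflector: f₂ = f₀ · (v + u)/(v − u) (u > 0 toward emitter).
Rearranging, u = v · (f₂ − f₀)/(f₂ + f₀) = 1534 × -0.0822/25.2778 ≈ -5.0 m/s.
So the submarine is moving at 5.0 m/s away from the emitter.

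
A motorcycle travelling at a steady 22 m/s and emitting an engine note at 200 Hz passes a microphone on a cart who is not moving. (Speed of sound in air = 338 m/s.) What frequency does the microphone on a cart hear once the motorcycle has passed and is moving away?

188 Hz

Receding: f₂ = f · v/(v + v_s) = 200 × 338/360 ≈ 188 Hz.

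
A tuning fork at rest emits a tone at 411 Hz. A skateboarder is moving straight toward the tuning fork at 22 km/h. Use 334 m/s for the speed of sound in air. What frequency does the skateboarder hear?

419 Hz

22 km/h = 6.111 m/s.
Only the observer moves, toward the source, so f' = f · (v + v_o)/v.
f' = 411 × (334 + 6.111)/334 = 411 × 340.11/334 ≈ 419 Hz.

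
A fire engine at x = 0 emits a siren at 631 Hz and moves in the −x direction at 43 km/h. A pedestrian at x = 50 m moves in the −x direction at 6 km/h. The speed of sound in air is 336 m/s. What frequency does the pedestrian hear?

43 km/h = 11.94 m/s; 6 km/h = 1.667 m/s.
The observer lies on the +x side, so the source is heading away from the observer and the observer is heading toward the source.
General Doppler shift: f' = f · (v + v_o)/(v + v_s).
f' = 631 × (336 + 1.667)/(336 + 11.94) = 631 × 337.67/347.94 ≈ 612 Hz.

612 Hz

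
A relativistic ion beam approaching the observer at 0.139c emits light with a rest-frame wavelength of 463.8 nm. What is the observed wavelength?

Relativistic Doppler for wavelength: λ' = λ₀ · √((1 − β)/(1 + β)).
λ' = 463.8 × √(0.8610/1.1390) = 463.8 × 0.86944 ≈ 403.2 nm.

403.2 nm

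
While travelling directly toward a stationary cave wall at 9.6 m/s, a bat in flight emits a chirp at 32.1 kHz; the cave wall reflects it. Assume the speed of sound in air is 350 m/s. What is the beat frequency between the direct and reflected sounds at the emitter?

The cave wall receives the sound from a moving source: f₁ = f₀ · v/(v − v_e) = 32.1 × 350/340.4 ≈ 33.005 kHz.
On the return leg the bat in flight is a moving observer: f₂ = f₁ · (v + v_e)/v = 33.005 × 359.6/350 ≈ 33.911 kHz.
Beat against the emitted tone (with f₀ = 32100 Hz): |f₂ − f₀| = 2v_e·f₀/(v − v_e) = 2 × 9.6 × 32100/340.4 ≈ 1811 Hz.

1811 Hz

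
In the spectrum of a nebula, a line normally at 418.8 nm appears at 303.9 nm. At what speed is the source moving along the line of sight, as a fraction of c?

λ'/λ₀ = 0.7256 < 1 (blueshift), so the source is approaching.
λ'/λ₀ = √((1 − β)/(1 + β)) for an approaching source ⇒ β = (1 − r²)/(1 + r²) with r = λ'/λ₀.
β = (1 − 0.5266)/(1 + 0.5266) ≈ 0.310.

0.310c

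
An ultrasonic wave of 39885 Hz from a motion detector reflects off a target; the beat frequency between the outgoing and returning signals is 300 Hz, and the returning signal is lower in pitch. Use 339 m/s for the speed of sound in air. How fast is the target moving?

1.28 m/s

Double Doppler shift off a moving reflector: f₂ = f₀ · (v + u)/(v − u) (u > 0 toward emitter).
Returning signal is lower, so f₂ = f₀ − Δf = 39885 − 300 = 39585 Hz.
Rearranging, u = v · (f₂ − f₀)/(f₂ + f₀) = 339 × -300/79470 ≈ -1.28 m/s.
So the target is moving at 1.28 m/s away from the emitter.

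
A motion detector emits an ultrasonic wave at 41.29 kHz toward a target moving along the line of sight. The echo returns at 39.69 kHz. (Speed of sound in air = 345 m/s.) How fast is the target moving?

6.8 m/s

Double Doppler shift off a moving reflector: f₂ = f₀ · (v + u)/(v − u) (u > 0 toward emitter).
Rearranging, u = v · (f₂ − f₀)/(f₂ + f₀) = 345 × -1.60/80.98 ≈ -6.8 m/s.
So the target is moving at 6.8 m/s away from the emitter.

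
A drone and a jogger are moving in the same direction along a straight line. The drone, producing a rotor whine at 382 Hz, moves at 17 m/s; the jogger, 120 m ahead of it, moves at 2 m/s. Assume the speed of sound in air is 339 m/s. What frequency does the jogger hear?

The jogger is ahead, so the drone is moving toward it while the jogger is moving away from the drone.
General Doppler shift: f' = f · (v − v_o)/(v − v_s).
f' = 382 × (339 − 2)/(339 − 17) = 382 × 337/322 ≈ 400 Hz.

400 Hz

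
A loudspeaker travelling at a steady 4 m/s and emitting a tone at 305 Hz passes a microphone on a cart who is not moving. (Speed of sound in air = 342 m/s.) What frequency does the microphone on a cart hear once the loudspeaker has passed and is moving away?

Receding: f₂ = f · v/(v + v_s) = 305 × 342/346 ≈ 301 Hz.

301 Hz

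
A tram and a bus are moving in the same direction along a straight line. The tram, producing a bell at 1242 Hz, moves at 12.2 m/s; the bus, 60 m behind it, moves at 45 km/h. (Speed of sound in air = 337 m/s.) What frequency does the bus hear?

45 km/h = 12.5 m/s.
The bus is behind, so the tram is moving away from it while the bus is moving toward the tram.
Both move, so f' = f · (v + v_o)/(v + v_s).
f' = 1242 × (337 + 12.5)/(337 + 12.2) = 1242 × 349.5/349.2 ≈ 1243 Hz.

1243 Hz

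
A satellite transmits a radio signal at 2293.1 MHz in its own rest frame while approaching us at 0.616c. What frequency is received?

Relativistic Doppler for frequency: f' = f₀ · √((1 + β)/(1 − β)).
f' = 2293.1 × √(1.6160/0.3840) = 2293.1 × 2.05142 ≈ 4704.1 MHz.

4704.1 MHz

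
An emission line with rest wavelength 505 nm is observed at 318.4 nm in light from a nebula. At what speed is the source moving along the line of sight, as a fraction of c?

0.431c

λ'/λ₀ = 0.6305 < 1 (blueshift), so the source is approaching.
λ'/λ₀ = √((1 − β)/(1 + β)) for an approaching source ⇒ β = (1 − r²)/(1 + r²) with r = λ'/λ₀.
β = (1 − 0.3975)/(1 + 0.3975) ≈ 0.431.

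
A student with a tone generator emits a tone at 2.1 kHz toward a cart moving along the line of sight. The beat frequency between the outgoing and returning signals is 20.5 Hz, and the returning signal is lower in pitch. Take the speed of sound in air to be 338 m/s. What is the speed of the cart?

Double Doppler shift off a moving reflector: f₂ = f₀ · (v + u)/(v − u) (u > 0 toward emitter).
Returning signal is lower, so f₂ = f₀ − Δf = 2100 − 20.5 = 2079.5 Hz.
Rearranging, u = v · (f₂ − f₀)/(f₂ + f₀) = 338 × -20.5/4179.5 ≈ -1.66 m/s.
So the cart is moving at 1.66 m/s away from the emitter.

1.66 m/s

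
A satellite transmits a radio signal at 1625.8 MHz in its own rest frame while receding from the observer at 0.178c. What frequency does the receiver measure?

1358.1 MHz

Relativistic Doppler for frequency: f' = f₀ · √((1 − β)/(1 + β)).
f' = 1625.8 × √(0.8220/1.1780) = 1625.8 × 0.83534 ≈ 1358.1 MHz.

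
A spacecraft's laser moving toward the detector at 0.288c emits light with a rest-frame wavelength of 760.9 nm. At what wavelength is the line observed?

565.7 nm

Relativistic Doppler for wavelength: λ' = λ₀ · √((1 − β)/(1 + β)).
λ' = 760.9 × √(0.7120/1.2880) = 760.9 × 0.74350 ≈ 565.7 nm.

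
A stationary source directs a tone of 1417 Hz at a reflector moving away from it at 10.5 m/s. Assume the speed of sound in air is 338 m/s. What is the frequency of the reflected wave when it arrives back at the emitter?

The reflector first receives the wave as a moving observer: f₁ = f₀ · (v − u)/v = 1417 × (338 − 10.5)/338 ≈ 1373 Hz.
On reflection it acts as a source moving away from the stationary detector: f₂ = f₁ · v/(v + u) = 1373 × 338/348.5 ≈ 1332 Hz.
Equivalently f₂ = f₀ · (v − u)/(v + u).

1332 Hz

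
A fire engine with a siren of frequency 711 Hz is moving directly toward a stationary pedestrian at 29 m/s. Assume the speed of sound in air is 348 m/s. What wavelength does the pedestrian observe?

44.9 cm

Moving source, stationary observer: f' = f · v/(v − v_s) since the source is approaching.
f' = 711 × 348/(348 − 29) ≈ 776 Hz.
λ' = v/f' = 348/775.636 ≈ 44.9 cm.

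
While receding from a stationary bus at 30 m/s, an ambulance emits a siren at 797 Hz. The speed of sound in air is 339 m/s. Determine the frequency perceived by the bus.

With the source moving away from a stationary observer, f' = f · v/(v + v_s).
f' = 797 × 339/(339 + 30) = 797 × 339/369 ≈ 732 Hz.

732 Hz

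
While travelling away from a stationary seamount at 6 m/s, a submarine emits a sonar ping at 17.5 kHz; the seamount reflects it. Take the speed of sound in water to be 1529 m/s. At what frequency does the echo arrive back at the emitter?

The seamount receives the sound from a moving source: f₁ = f₀ · v/(v + v_e) = 17.5 × 1529/1535 ≈ 17.43 kHz.
On the return leg the submarine is a moving observer: f₂ = f₁ · (v − v_e)/v = 17.43 × 1523/1529 ≈ 17.36 kHz.

17.36 kHz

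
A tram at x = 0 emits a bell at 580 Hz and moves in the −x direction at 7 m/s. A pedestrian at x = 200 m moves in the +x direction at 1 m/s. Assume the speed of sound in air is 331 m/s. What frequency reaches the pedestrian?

The observer lies on the +x side, so the source is heading away from the observer and the observer is heading away from the source.
Both move, so f' = f · (v − v_o)/(v + v_s).
f' = 580 × (331 − 1)/(331 + 7) = 580 × 330/338 ≈ 566 Hz.

566 Hz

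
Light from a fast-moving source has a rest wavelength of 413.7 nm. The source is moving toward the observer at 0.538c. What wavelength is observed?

226.7 nm

Relativistic Doppler for wavelength: λ' = λ₀ · √((1 − β)/(1 + β)).
λ' = 413.7 × √(0.4620/1.5380) = 413.7 × 0.54808 ≈ 226.7 nm.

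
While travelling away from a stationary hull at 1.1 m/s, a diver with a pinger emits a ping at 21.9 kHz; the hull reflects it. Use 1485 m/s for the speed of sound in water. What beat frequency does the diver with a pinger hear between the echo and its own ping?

32.4 Hz

The hull receives the sound from a moving source: f₁ = f₀ · v/(v + v_e) = 21.9 × 1485/1486.1 ≈ 21.8838 kHz.
On the return leg the diver with a pinger is a moving observer: f₂ = f₁ · (v − v_e)/v = 21.8838 × 1483.9/1485 ≈ 21.8676 kHz.
Beat against the emitted tone (with f₀ = 21900 Hz): |f₂ − f₀| = 2v_e·f₀/(v + v_e) = 2 × 1.1 × 21900/1486.1 ≈ 32.4 Hz.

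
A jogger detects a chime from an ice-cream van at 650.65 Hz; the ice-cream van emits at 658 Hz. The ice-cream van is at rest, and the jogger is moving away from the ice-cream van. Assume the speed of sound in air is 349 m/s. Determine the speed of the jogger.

f' = f · (v − v_o)/v ⇒ v_o = v · |f'/f − 1|.
v_o = 349 × |650.65/658 − 1| = 349 × 0.01117 ≈ 3.9 m/s.

3.9 m/s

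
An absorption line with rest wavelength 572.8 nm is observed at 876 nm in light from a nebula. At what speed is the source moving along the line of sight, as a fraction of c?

0.401c

λ'/λ₀ = 1.5293 > 1 (redshift), so the source is receding.
λ'/λ₀ = √((1 + β)/(1 − β)) for a receding source ⇒ β = (r² − 1)/(r² + 1) with r = λ'/λ₀.
β = (2.3388 − 1)/(2.3388 + 1) ≈ 0.401.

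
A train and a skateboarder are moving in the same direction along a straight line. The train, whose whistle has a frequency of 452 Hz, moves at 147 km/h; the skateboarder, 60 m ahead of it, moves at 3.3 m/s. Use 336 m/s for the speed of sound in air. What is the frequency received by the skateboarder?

509 Hz

147 km/h = 40.83 m/s.
The skateboarder is ahead, so the train is moving toward it while the skateboarder is moving away from the train.
Both move, so f' = f · (v − v_o)/(v − v_s).
f' = 452 × (336 − 3.3)/(336 − 40.83) = 452 × 332.7/295.17 ≈ 509 Hz.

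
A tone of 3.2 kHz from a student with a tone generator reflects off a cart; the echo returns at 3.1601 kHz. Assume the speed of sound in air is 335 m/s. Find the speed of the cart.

2.10 m/s

Double Doppler shift off a moving reflector: f₂ = f₀ · (v + u)/(v − u) (u > 0 toward emitter).
Rearranging, u = v · (f₂ − f₀)/(f₂ + f₀) = 335 × -0.0399/6.3601 ≈ -2.10 m/s.
So the cart is moving at 2.10 m/s away from the emitter.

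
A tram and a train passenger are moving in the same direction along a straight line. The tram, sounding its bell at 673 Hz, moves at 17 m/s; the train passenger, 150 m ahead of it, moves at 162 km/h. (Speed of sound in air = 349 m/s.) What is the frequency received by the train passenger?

616 Hz

162 km/h = 45 m/s.
The train passenger is ahead, so the tram is moving toward it while the train passenger is moving away from the tram.
With source approaching and observer receding, f' = f · (v − v_o)/(v − v_s).
f' = 673 × (349 − 45)/(349 − 17) = 673 × 304/332 ≈ 616 Hz.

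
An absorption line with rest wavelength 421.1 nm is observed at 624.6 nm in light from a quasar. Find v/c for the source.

0.375

λ'/λ₀ = 1.4833 > 1 (redshift), so the source is receding.
λ'/λ₀ = √((1 + β)/(1 − β)) for a receding source ⇒ β = (r² − 1)/(r² + 1) with r = λ'/λ₀.
β = (2.2001 − 1)/(2.2001 + 1) ≈ 0.375.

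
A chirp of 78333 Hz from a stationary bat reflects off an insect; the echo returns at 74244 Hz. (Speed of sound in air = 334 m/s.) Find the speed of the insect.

9.0 m/s

Double Doppler shift off a moving reflector: f₂ = f₀ · (v + u)/(v − u) (u > 0 toward emitter).
Rearranging, u = v · (f₂ − f₀)/(f₂ + f₀) = 334 × -4089/152577 ≈ -9.0 m/s.
So the insect is moving at 9.0 m/s away from the emitter.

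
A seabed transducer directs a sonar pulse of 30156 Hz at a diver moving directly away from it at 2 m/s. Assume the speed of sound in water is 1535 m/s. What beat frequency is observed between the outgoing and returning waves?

At the diver (a moving observer), f₁ = f₀ · (v − u)/v = 30156 × 1533/1535 ≈ 30116.7 Hz.
On reflection it acts as a source moving away from the stationary detector: f₂ = f₁ · v/(v + u) = 30116.7 × 1535/1537 ≈ 30077.5 Hz.
Equivalently f₂ = f₀ · (v − u)/(v + u).
Beat frequency: |f₂ − f₀| = 2u·f₀/(v + u) = 2 × 2 × 30156/1537 ≈ 78 Hz.

78 Hz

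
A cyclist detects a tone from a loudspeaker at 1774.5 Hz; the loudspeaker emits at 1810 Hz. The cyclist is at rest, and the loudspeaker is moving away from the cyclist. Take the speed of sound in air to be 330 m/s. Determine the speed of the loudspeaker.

6.6 m/s

f' = f · v/(v + v_s) ⇒ v_s = v · |1 − f/f'|.
v_s = 330 × |1 − 1810/1774.5| = 330 × 0.02001 ≈ 6.6 m/s.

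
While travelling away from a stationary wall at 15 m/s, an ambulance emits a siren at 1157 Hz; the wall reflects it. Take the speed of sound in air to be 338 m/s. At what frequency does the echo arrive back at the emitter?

The wall receives the sound from a moving source: f₁ = f₀ · v/(v + v_e) = 1157 × 338/353 ≈ 1108 Hz.
On the return leg the ambulance is a moving observer: f₂ = f₁ · (v − v_e)/v = 1108 × 323/338 ≈ 1059 Hz.
Equivalently f₂ = f₀ · (v − v_e)/(v + v_e).

1059 Hz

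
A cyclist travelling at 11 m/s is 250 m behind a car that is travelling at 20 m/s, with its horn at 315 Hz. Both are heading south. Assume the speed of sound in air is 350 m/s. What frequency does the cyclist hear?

The cyclist is behind, so the car is moving away from it while the cyclist is moving toward the car.
With source receding and observer approaching, f' = f · (v + v_o)/(v + v_s).
f' = 315 × (350 + 11)/(350 + 20) = 315 × 361/370 ≈ 307 Hz.

307 Hz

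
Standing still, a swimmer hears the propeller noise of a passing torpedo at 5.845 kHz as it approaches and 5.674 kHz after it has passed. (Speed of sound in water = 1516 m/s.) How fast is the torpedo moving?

f₁/f₂ = (v + v_s)/(v − v_s), so v_s = v · (f₁ − f₂)/(f₁ + f₂).
v_s = 1516 × (5.845 − 5.674)/(5.845 + 5.674) = 1516 × 0.171/11.519 ≈ 22.5 m/s.

22.5 m/s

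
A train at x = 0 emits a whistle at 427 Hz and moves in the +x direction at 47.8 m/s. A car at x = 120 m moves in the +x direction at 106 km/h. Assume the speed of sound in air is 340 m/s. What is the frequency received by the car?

106 km/h = 29.44 m/s.
The observer lies on the +x side, so the source is heading toward the observer and the observer is heading away from the source.
General Doppler shift: f' = f · (v − v_o)/(v − v_s).
f' = 427 × (340 − 29.44)/(340 − 47.8) = 427 × 310.56/292.2 ≈ 454 Hz.

454 Hz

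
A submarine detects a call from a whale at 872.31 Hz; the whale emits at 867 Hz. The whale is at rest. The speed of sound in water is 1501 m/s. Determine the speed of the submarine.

f' > f, so the submarine is approaching.
f' = f · (v + v_o)/v ⇒ v_o = v · |f'/f − 1|.
v_o = 1501 × |872.31/867 − 1| = 1501 × 0.006125 ≈ 9.2 m/s.

9.2 m/s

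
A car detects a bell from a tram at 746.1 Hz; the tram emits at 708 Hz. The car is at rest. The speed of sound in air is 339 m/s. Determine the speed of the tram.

17.3 m/s

f' > f, so the tram is approaching.
f' = f · v/(v − v_s) ⇒ v_s = v · |1 − f/f'|.
v_s = 339 × |1 − 708/746.1| = 339 × 0.05107 ≈ 17.3 m/s.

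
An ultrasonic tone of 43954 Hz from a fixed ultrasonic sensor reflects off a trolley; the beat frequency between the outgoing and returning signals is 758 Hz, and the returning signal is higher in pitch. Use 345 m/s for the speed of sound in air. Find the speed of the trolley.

Double Doppler shift off a moving reflector: f₂ = f₀ · (v + u)/(v − u) (u > 0 toward emitter).
Returning signal is higher, so f₂ = f₀ + Δf = 43954 + 758 = 44712 Hz.
Rearranging, u = v · (f₂ − f₀)/(f₂ + f₀) = 345 × 758/88666 ≈ 2.95 m/s.
So the trolley is moving at 2.95 m/s toward the emitter.

2.95 m/s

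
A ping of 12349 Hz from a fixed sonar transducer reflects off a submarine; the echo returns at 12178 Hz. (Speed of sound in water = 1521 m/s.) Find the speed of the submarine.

Double Doppler shift off a moving reflector: f₂ = f₀ · (v + u)/(v − u) (u > 0 toward emitter).
Rearranging, u = v · (f₂ − f₀)/(f₂ + f₀) = 1521 × -171/24527 ≈ -10.6 m/s.
So the submarine is moving at 10.6 m/s away from the emitter.

10.6 m/s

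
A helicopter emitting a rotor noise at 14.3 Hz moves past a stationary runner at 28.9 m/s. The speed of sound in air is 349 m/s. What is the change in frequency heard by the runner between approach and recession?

2.38 Hz

Approaching: f₁ = f · v/(v − v_s) = 14.3 × 349/320.1 ≈ 15.59 Hz.
Receding: f₂ = f · v/(v + v_s) = 14.3 × 349/377.9 ≈ 13.21 Hz.
Drop: f₁ − f₂ = 2f·v·v_s/(v² − v_s²) = 2 × 14.3 × 349 × 28.9/(349² − 28.9²) ≈ 2.38 Hz.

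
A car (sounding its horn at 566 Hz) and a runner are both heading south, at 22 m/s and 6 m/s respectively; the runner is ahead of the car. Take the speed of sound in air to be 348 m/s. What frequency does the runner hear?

594 Hz

The runner is ahead, so the car is moving toward it while the runner is moving away from the car.
General Doppler shift: f' = f · (v − v_o)/(v − v_s).
f' = 566 × (348 − 6)/(348 − 22) = 566 × 342/326 ≈ 594 Hz.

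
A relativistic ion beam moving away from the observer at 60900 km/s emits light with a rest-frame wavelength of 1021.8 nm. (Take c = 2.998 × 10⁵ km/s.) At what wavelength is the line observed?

β = v/c = 60900/299800 = 0.2031.
Relativistic Doppler for wavelength: λ' = λ₀ · √((1 + β)/(1 − β)).
λ' = 1021.8 × √(1.2031/0.7969) = 1021.8 × 1.22875 ≈ 1255.5 nm.

1255.5 nm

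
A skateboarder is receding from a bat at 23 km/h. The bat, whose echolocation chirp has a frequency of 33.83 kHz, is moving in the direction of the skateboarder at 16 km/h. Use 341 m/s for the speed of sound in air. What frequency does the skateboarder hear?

33.6 kHz

16 km/h = 4.444 m/s; 23 km/h = 6.389 m/s.
With source approaching and observer receding, f' = f · (v − v_o)/(v − v_s).
f' = 33.83 × (341 − 6.389)/(341 − 4.444) = 33.83 × 334.61/336.56 ≈ 33.6 kHz.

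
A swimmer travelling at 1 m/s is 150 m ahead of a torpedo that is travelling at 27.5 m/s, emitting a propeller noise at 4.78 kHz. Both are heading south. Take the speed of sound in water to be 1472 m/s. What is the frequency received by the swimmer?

The swimmer is ahead, so the torpedo is moving toward it while the swimmer is moving away from the torpedo.
Both move, so f' = f · (v − v_o)/(v − v_s).
f' = 4.78 × (1472 − 1)/(1472 − 27.5) = 4.78 × 1471/1444.5 ≈ 4.87 kHz.

4.87 kHz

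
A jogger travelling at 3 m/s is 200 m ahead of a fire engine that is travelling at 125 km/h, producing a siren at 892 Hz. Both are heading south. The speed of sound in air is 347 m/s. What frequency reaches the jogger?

125 km/h = 34.72 m/s.
The jogger is ahead, so the fire engine is moving toward it while the jogger is moving away from the fire engine.
With source approaching and observer receding, f' = f · (v − v_o)/(v − v_s).
f' = 892 × (347 − 3)/(347 − 34.72) = 892 × 344/312.28 ≈ 983 Hz.

983 Hz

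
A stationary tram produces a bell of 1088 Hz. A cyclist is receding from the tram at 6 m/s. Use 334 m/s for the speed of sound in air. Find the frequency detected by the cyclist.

1068 Hz

Only the observer moves, away from the source, so f' = f · (v − v_o)/v.
f' = 1088 × (334 − 6)/334 = 1088 × 328/334 ≈ 1068 Hz.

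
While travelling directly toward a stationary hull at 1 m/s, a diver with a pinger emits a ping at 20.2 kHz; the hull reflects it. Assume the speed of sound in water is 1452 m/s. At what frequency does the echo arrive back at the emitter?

The hull receives the sound from a moving source: f₁ = f₀ · v/(v − v_e) = 20.2 × 1452/1451 ≈ 20.2 kHz.
On the return leg the diver with a pinger is a moving observer: f₂ = f₁ · (v + v_e)/v = 20.2 × 1453/1452 ≈ 20.2 kHz.

20.2 kHz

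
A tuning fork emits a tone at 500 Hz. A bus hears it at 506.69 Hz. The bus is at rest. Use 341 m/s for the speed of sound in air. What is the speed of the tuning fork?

f' > f, so the tuning fork is approaching.
f' = f · v/(v − v_s) ⇒ v_s = v · |1 − f/f'|.
v_s = 341 × |1 − 500/506.69| = 341 × 0.0132 ≈ 4.5 m/s.

4.5 m/s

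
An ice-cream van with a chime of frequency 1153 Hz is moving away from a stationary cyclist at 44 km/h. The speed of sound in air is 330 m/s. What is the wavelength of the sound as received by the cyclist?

29.7 cm

44 km/h = 12.22 m/s.
With the source moving away from a stationary observer, f' = f · v/(v + v_s).
f' = 1153 × 330/(330 + 12.22) ≈ 1112 Hz.
λ' = v/f' = 330/1111.82 ≈ 29.7 cm.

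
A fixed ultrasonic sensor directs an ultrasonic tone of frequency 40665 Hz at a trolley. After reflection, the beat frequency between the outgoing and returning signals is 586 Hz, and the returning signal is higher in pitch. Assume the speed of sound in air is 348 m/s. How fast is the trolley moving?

2.49 m/s

Double Doppler shift off a moving reflector: f₂ = f₀ · (v + u)/(v − u) (u > 0 toward emitter).
Returning signal is higher, so f₂ = f₀ + Δf = 40665 + 586 = 41251 Hz.
Rearranging, u = v · (f₂ − f₀)/(f₂ + f₀) = 348 × 586/81916 ≈ 2.49 m/s.
So the trolley is moving at 2.49 m/s toward the emitter.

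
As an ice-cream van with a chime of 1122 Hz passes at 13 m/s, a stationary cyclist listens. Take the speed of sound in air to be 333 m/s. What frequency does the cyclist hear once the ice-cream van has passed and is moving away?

1080 Hz

Receding: f₂ = f · v/(v + v_s) = 1122 × 333/346 ≈ 1080 Hz.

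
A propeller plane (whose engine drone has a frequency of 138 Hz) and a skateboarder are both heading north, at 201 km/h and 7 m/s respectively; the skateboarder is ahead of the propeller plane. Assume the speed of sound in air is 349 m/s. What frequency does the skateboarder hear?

201 km/h = 55.83 m/s.
The skateboarder is ahead, so the propeller plane is moving toward it while the skateboarder is moving away from the propeller plane.
Both move, so f' = f · (v − v_o)/(v − v_s).
f' = 138 × (349 − 7)/(349 − 55.83) = 138 × 342/293.17 ≈ 161 Hz.

161 Hz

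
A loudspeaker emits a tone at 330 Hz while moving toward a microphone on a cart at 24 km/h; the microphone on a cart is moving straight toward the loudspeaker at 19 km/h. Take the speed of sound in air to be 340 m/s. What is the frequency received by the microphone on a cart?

24 km/h = 6.667 m/s; 19 km/h = 5.278 m/s.
With source approaching and observer approaching, f' = f · (v + v_o)/(v − v_s).
f' = 330 × (340 + 5.278)/(340 − 6.667) = 330 × 345.28/333.33 ≈ 342 Hz.

342 Hz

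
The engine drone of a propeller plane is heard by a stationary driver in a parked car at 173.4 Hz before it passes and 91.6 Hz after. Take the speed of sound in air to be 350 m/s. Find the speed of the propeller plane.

f₁/f₂ = (v + v_s)/(v − v_s), so v_s = v · (f₁ − f₂)/(f₁ + f₂).
v_s = 350 × (173.4 − 91.6)/(173.4 + 91.6) = 350 × 81.8/265.0 ≈ 108 m/s.

108 m/s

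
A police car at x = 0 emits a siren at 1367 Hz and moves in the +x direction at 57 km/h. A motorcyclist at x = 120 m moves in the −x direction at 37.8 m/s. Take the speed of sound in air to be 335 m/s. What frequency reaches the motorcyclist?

1597 Hz

57 km/h = 15.83 m/s.
The observer lies on the +x side, so the source is heading toward the observer and the observer is heading toward the source.
Both move, so f' = f · (v + v_o)/(v − v_s).
f' = 1367 × (335 + 37.8)/(335 − 15.83) = 1367 × 372.8/319.17 ≈ 1597 Hz.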